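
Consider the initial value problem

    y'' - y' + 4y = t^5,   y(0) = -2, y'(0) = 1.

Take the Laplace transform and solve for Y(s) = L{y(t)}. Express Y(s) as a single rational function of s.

Laplace-transform each side.
Using L{y''} = s^2 Y - s·y(0) - y'(0) and L{y'} = sY - y(0), with y(0) = -2, y'(0) = 1, the left side becomes (s^2 - s + 4)Y - (-2*s + 3).
The right side is L{t^5} = 120/s^6.
So (s^2 - s + 4)Y = 120/s^6 + (-2*s + 3).
Solve for Y(s) and write it as one ratio of polynomials.

Y(s) = (-2*s^7 + 3*s^6 + 120)/(s^8 - s^7 + 4*s^6)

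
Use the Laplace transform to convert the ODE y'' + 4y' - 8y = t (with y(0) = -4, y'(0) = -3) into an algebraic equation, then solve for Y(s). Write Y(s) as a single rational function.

Y(s) = (-4*s^3 - 19*s^2 + 1)/(s^4 + 4*s^3 - 8*s^2)

Apply the Laplace transform to the equation.
With L{y''} = s^2 Y - s·y(0) - y'(0) and L{y'} = sY - y(0), with y(0) = -4, y'(0) = -3: the LHS transforms to (s^2 + 4*s - 8)Y - (-4*s - 19).
The right side is L{t} = s^(-2).
So (s^2 + 4*s - 8)Y = s^(-2) + (-4*s - 19).
Solve for Y(s) and write it as one ratio of polynomials.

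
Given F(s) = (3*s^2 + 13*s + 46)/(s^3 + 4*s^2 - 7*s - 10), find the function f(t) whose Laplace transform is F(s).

Factor the denominator: s^3 + 4*s^2 - 7*s - 10 = (s - 2)*(s + 1)*(s + 5).
Partial fraction decomposition gives [2/(s + 5)] + [-3/(s + 1)] + [4/(s - 2)].
Invert each term: 2/(s + 5) ↔ 2e^(-5t); -3/(s + 1) ↔ -3e^(-t); 4/(s - 2) ↔ 4e^(2t).

f(t) = 4*exp(2*t) - 3*exp(-t) + 2*exp(-5*t)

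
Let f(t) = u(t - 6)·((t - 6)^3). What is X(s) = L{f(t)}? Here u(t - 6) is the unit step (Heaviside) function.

X(s) = 6*exp(-6*s)/s^4

By the second shifting theorem, L{u(t - c)·g(t - c)} = e^(-cs)·G(s) with c = 6 and G(s) = L{g(t)}.
L{t^3} = 3!/s^4 = 6/s^4.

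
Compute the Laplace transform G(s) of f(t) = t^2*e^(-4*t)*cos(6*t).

G(s) = 2*(s + 4)*(s^2 + 8*s - 92)/(s^2 + 8*s + 52)^3

L{cos(6t)} = s/(s^2 + 36).
Multiplying by e^(-4t) shifts s → s + 4, so L{e^(-4*t)*cos(6*t)} = (s + 4)/((s + 4)^2 + 36).
Then apply L{t^2·g(t)} = (-1)^2 d^2/ds^2[H(s)] with H(s) = (s + 4)/((s + 4)^2 + 36):
differentiating 2 times and applying the sign gives 2*(s + 4)*(s^2 + 8*s - 92)/(s^2 + 8*s + 52)^3.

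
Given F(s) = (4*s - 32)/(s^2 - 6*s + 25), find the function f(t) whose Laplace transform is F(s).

f(t) = -5*exp(3*t)*sin(4*t) + 4*exp(3*t)*cos(4*t)

Complete the square in the denominator: s^2 - 6*s + 25 = (s - 3)^2 + 4^2.
Split the numerator to match: 4*s - 32 = 4·(s - 3) - 5·4.
Invert each term: 4·(s - 3)/((s - 3)^2 + 16) ↔ 4e^(3t)cos(4t); -5·4/((s - 3)^2 + 16) ↔ -5e^(3t)sin(4t).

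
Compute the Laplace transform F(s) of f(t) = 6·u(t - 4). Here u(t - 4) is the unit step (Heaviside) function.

F(s) = 6*exp(-4*s)/s

By the second shifting theorem, L{u(t - c)·g(t - c)} = e^(-cs)·G(s) with c = 4 and G(s) = L{g(t)}.
L{6} = 6/s.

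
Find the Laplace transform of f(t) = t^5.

120/s^6

L{t^5} = 5!/s^6 = 120/s^6.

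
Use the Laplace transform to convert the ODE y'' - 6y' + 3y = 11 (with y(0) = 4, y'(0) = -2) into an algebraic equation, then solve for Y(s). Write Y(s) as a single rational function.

Y(s) = (4*s^2 - 26*s + 11)/(s^3 - 6*s^2 + 3*s)

Apply the Laplace transform to the equation.
With L{y''} = s^2 Y - s·y(0) - y'(0) and L{y'} = sY - y(0), with y(0) = 4, y'(0) = -2: the LHS transforms to (s^2 - 6*s + 3)Y - (4*s - 26).
The right side is L{11} = 11/s.
So (s^2 - 6*s + 3)Y = 11/s + (4*s - 26).
Solve for Y(s) and write it as one ratio of polynomials.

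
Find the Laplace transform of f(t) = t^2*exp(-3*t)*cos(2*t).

2*(s + 3)*(s^2 + 6*s - 3)/(s^2 + 6*s + 13)^3

L{cos(2t)} = s/(s^2 + 4).
Multiplying by e^(-3t) shifts s → s + 3, so L{exp(-3*t)*cos(2*t)} = (s + 3)/((s + 3)^2 + 4).
Then apply L{t^2·g(t)} = (-1)^2 d^2/ds^2[H(s)] with H(s) = (s + 3)/((s + 3)^2 + 4):
differentiating 2 times and applying the sign gives 2*(s + 3)*(s^2 + 6*s - 3)/(s^2 + 6*s + 13)^3.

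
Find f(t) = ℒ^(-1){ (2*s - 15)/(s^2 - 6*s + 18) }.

f(t) = -3*exp(3*t)*sin(3*t) + 2*exp(3*t)*cos(3*t)

Complete the square in the denominator: s^2 - 6*s + 18 = (s - 3)^2 + 3^2.
Split the numerator to match: 2*s - 15 = 2·(s - 3) - 3·3.
Invert each term: 2·(s - 3)/((s - 3)^2 + 9) ↔ 2e^(3t)cos(3t); -3·3/((s - 3)^2 + 9) ↔ -3e^(3t)sin(3t).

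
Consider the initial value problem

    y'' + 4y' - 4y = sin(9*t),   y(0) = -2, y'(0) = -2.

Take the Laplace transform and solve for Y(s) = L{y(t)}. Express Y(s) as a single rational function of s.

Y(s) = (-2*s^3 - 10*s^2 - 162*s - 801)/(s^4 + 4*s^3 + 77*s^2 + 324*s - 324)

Laplace-transform each side.
The derivative rules (L{y''} = s^2 Y - s·y(0) - y'(0) and L{y'} = sY - y(0), with y(0) = -2, y'(0) = -2) turn the left side into (s^2 + 4*s - 4)Y - (-2*s - 10).
The right side is L{sin(9*t)} = 9/(s^2 + 81).
So (s^2 + 4*s - 4)Y = 9/(s^2 + 81) + (-2*s - 10).
Divide through and combine into a single rational function.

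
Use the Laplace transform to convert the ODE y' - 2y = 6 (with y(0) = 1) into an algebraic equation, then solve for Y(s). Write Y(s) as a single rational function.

Laplace-transform each side.
The derivative rules (L{y'} = sY - y(0) = sY - 1) turn the left side into (s - 2)Y - (1).
The right side is L{6} = 6/s.
So (s - 2)Y = 6/s + (1).
Isolate Y and clear denominators.

Y(s) = (s + 6)/(s^2 - 2*s)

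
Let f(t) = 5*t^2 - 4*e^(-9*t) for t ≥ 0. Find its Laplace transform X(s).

X(s) = -4/(s + 9) + 10/s^3

Apply the Laplace transform termwise.
(5)·[L{t^2} = 2!/s^3 = 2/s^3]; (-4)·[L{e^(-9t)} = 1/(s + 9)].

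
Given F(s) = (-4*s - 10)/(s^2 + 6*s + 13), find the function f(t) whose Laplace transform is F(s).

f(t) = exp(-3*t)*sin(2*t) - 4*exp(-3*t)*cos(2*t)

Complete the square in the denominator: s^2 + 6*s + 13 = (s + 3)^2 + 2^2.
Split the numerator to match: -4*s - 10 = -4·(s + 3) + 1·2.
Invert each term: -4·(s + 3)/((s + 3)^2 + 4) ↔ -4e^(-3t)cos(2t); 1·2/((s + 3)^2 + 4) ↔ e^(-3t)sin(2t).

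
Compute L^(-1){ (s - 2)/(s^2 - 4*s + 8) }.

exp(2*t)*cos(2*t)

Rewrite the denominator: s^2 - 4*s + 8 = (s - 2)^2 + 4.
The form in (s - 2) signals a first-shifting-theorem factor e^(2t).
Since L{cos(2t)} = s/(s^2 + 4), the inverse is exp(2*t)*cos(2*t).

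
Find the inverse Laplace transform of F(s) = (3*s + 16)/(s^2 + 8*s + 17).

4*exp(-4*t)*sin(t) + 3*exp(-4*t)*cos(t)

Complete the square in the denominator: s^2 + 8*s + 17 = (s + 4)^2 + 1^2.
Split the numerator to match: 3*s + 16 = 3·(s + 4) + 4·1.
Invert each term: 3·(s + 4)/((s + 4)^2 + 1) ↔ 3e^(-4t)cos(t); 4·1/((s + 4)^2 + 1) ↔ 4e^(-4t)sin(t).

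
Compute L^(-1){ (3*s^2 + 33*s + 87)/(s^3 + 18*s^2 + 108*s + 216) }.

-3*t^2*exp(-6*t)/2 - 3*t*exp(-6*t) + 3*exp(-6*t)

Factor the denominator: s^3 + 18*s^2 + 108*s + 216 = (s + 6)^3.
Partial fraction decomposition gives [3/(s + 6)] + [-3/(s + 6)^2] + [-3/(s + 6)^3].
Invert each term: 3/(s + 6) ↔ 3e^(-6t); -3/(s + 6)^2 ↔ -3t·e^(-6t); -3/(s + 6)^3 ↔ (-3/2)t^2·e^(-6t).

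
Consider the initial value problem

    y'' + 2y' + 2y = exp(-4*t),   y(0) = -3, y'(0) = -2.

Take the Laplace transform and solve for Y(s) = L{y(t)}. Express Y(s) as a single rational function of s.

Y(s) = (-3*s^2 - 20*s - 31)/(s^3 + 6*s^2 + 10*s + 8)

Laplace-transform each side.
Using L{y''} = s^2 Y - s·y(0) - y'(0) and L{y'} = sY - y(0), with y(0) = -3, y'(0) = -2, the left side becomes (s^2 + 2*s + 2)Y - (-3*s - 8).
The right side is L{exp(-4*t)} = 1/(s + 4).
So (s^2 + 2*s + 2)Y = 1/(s + 4) + (-3*s - 8).
Isolate Y and clear denominators.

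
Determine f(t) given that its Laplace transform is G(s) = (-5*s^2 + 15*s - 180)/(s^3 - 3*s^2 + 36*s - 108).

f(t) = -4*exp(3*t) + 2*sin(6*t) - cos(6*t)

Factor the denominator: s^3 - 3*s^2 + 36*s - 108 = (s - 3)*(s^2 + 36).
Partial fraction decomposition gives [-4/(s - 3)] + [-s/(s^2 + 36)] + [12/(s^2 + 36)].
Invert each term: -4/(s - 3) ↔ -4e^(3t); -1·s/(s^2 + 36) ↔ -cos(6t); 2·6/(s^2 + 36) ↔ 2sin(6t).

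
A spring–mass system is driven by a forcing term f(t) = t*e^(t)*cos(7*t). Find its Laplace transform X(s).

L{cos(7t)} = s/(s^2 + 49).
Multiplying by e^(t) shifts s → s - 1, so L{e^(t)*cos(7*t)} = (s - 1)/((s - 1)^2 + 49).
Then apply L{t·g(t)} = -d/ds[G(s)] with G(s) = (s - 1)/((s - 1)^2 + 49):
differentiating 1 time and applying the sign gives (s - 8)*(s + 6)/(s^2 - 2*s + 50)^2.

X(s) = (s - 8)*(s + 6)/(s^2 - 2*s + 50)^2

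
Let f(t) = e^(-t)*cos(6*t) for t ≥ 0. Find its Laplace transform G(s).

G(s) = (s + 1)/((s + 1)^2 + 36)

L{cos(6t)} = s/(s^2 + 36).
By the first shifting theorem, multiplying by e^(-t) replaces s with s + 1.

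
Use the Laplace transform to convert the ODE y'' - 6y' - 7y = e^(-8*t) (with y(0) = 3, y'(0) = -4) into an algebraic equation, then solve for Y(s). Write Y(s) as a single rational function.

Laplace-transform each side.
Using L{y''} = s^2 Y - s·y(0) - y'(0) and L{y'} = sY - y(0), with y(0) = 3, y'(0) = -4, the left side becomes (s^2 - 6*s - 7)Y - (3*s - 22).
The right side is L{e^(-8*t)} = 1/(s + 8).
So (s^2 - 6*s - 7)Y = 1/(s + 8) + (3*s - 22).
Divide through and combine into a single rational function.

Y(s) = (3*s^2 + 2*s - 175)/(s^3 + 2*s^2 - 55*s - 56)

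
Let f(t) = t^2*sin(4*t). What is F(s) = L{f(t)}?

L{sin(4t)} = 4/(s^2 + 16).
Then apply L{t^2·g(t)} = (-1)^2 d^2/ds^2[G(s)] with G(s) = 4/(s^2 + 16):
differentiating 2 times and applying the sign gives 8*(3*s^2 - 16)/(s^2 + 16)^3.

F(s) = 8*(3*s^2 - 16)/(s^2 + 16)^3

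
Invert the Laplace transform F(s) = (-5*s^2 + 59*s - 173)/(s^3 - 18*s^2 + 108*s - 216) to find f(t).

Factor the denominator: s^3 - 18*s^2 + 108*s - 216 = (s - 6)^3.
Partial fraction decomposition gives [-5/(s - 6)] + [-1/(s - 6)^2] + [(s - 6)^(-3)].
Invert each term: -5/(s - 6) ↔ -5e^(6t); -1/(s - 6)^2 ↔ -t·e^(6t); 1/(s - 6)^3 ↔ (1/2)t^2·e^(6t).

f(t) = t^2*exp(6*t)/2 - t*exp(6*t) - 5*exp(6*t)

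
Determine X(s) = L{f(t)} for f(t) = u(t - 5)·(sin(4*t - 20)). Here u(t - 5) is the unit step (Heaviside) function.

By the second shifting theorem, L{u(t - c)·g(t - c)} = e^(-cs)·G(s) with c = 5 and G(s) = L{g(t)}.
L{sin(4t)} = 4/(s^2 + 16).

X(s) = 4*exp(-5*s)/(s^2 + 16)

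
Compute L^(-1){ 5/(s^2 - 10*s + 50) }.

Rewrite the denominator: s^2 - 10*s + 50 = (s - 5)^2 + 25.
The form in (s - 5) signals a first-shifting-theorem factor e^(5t).
Since L{sin(5t)} = 5/(s^2 + 25), the inverse is e^(5*t)*sin(5*t).

exp(5*t)*sin(5*t)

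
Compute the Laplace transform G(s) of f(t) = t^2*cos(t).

L{cos(t)} = s/(s^2 + 1).
Then apply L{t^2·g(t)} = (-1)^2 d^2/ds^2[H(s)] with H(s) = s/(s^2 + 1):
differentiating 2 times and applying the sign gives 2*s*(s^2 - 3)/(s^2 + 1)^3.

G(s) = 2*s*(s^2 - 3)/(s^2 + 1)^3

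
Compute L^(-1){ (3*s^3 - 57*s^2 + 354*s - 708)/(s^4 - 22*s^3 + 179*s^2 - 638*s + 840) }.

exp(7*t) - 6*exp(6*t) + 6*exp(5*t) + 2*exp(4*t)

Factor the denominator: s^4 - 22*s^3 + 179*s^2 - 638*s + 840 = (s - 7)*(s - 6)*(s - 5)*(s - 4).
Partial fraction decomposition gives [-6/(s - 6)] + [1/(s - 7)] + [2/(s - 4)] + [6/(s - 5)].
Invert each term: -6/(s - 6) ↔ -6e^(6t); 1/(s - 7) ↔ e^(7t); 2/(s - 4) ↔ 2e^(4t); 6/(s - 5) ↔ 6e^(5t).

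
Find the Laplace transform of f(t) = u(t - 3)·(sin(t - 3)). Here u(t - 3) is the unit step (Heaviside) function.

By the second shifting theorem, L{u(t - c)·g(t - c)} = e^(-cs)·G(s) with c = 3 and G(s) = L{g(t)}.
L{sin(t)} = 1/(s^2 + 1).

exp(-3*s)/(s^2 + 1)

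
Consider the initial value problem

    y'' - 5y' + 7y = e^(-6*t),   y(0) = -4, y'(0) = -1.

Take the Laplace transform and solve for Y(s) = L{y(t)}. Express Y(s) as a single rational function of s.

Y(s) = (-4*s^2 - 5*s + 115)/(s^3 + s^2 - 23*s + 42)

Apply the Laplace transform to the equation.
The derivative rules (L{y''} = s^2 Y - s·y(0) - y'(0) and L{y'} = sY - y(0), with y(0) = -4, y'(0) = -1) turn the left side into (s^2 - 5*s + 7)Y - (-4*s + 19).
The right side is L{e^(-6*t)} = 1/(s + 6).
So (s^2 - 5*s + 7)Y = 1/(s + 6) + (-4*s + 19).
Isolate Y and clear denominators.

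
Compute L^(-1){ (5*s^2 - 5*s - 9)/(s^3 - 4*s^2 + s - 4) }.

3*exp(4*t) + 3*sin(t) + 2*cos(t)

Factor the denominator: s^3 - 4*s^2 + s - 4 = (s - 4)*(s^2 + 1).
Partial fraction decomposition gives [3/(s - 4)] + [2*s/(s^2 + 1)] + [3/(s^2 + 1)].
Invert each term: 3/(s - 4) ↔ 3e^(4t); 2·s/(s^2 + 1) ↔ 2cos(t); 3·1/(s^2 + 1) ↔ 3sin(t).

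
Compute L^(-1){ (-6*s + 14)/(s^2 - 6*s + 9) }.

Factor the denominator: s^2 - 6*s + 9 = (s - 3)^2.
Partial fraction decomposition gives [-6/(s - 3)] + [-4/(s - 3)^2].
Invert each term: -6/(s - 3) ↔ -6e^(3t); -4/(s - 3)^2 ↔ -4t·e^(3t).

-4*t*exp(3*t) - 6*exp(3*t)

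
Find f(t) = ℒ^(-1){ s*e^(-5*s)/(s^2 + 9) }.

f(t) = Heaviside(t - 5)*(cos(3*t - 15))

The factor e^(-5s) signals a time shift by c = 5 (second shifting theorem).
L{cos(3t)} = s/(s^2 + 9), so L^-1{s/(s^2 + 9)} = cos(3*t).
Hence the inverse is u(t - 5) times that function evaluated at t - 5.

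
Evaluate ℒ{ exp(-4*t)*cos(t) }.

L{cos(t)} = s/(s^2 + 1).
By the first shifting theorem, multiplying by e^(-4t) replaces s with s + 4.

(s + 4)/((s + 4)^2 + 1)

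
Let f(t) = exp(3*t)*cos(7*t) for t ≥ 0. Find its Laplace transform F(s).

L{cos(7t)} = s/(s^2 + 49).
By the first shifting theorem, multiplying by e^(3t) replaces s with s - 3.

F(s) = (s - 3)/((s - 3)^2 + 49)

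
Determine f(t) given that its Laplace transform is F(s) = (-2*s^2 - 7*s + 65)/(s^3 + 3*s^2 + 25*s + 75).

Factor the denominator: s^3 + 3*s^2 + 25*s + 75 = (s + 3)*(s^2 + 25).
Partial fraction decomposition gives [2/(s + 3)] + [-4*s/(s^2 + 25)] + [5/(s^2 + 25)].
Invert each term: 2/(s + 3) ↔ 2e^(-3t); -4·s/(s^2 + 25) ↔ -4cos(5t); 1·5/(s^2 + 25) ↔ sin(5t).

f(t) = sin(5*t) - 4*cos(5*t) + 2*exp(-3*t)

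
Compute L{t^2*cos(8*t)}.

2*s*(s^2 - 192)/(s^2 + 64)^3

L{cos(8t)} = s/(s^2 + 64).
Then apply L{t^2·g(t)} = (-1)^2 d^2/ds^2[G(s)] with G(s) = s/(s^2 + 64):
differentiating 2 times and applying the sign gives 2*s*(s^2 - 192)/(s^2 + 64)^3.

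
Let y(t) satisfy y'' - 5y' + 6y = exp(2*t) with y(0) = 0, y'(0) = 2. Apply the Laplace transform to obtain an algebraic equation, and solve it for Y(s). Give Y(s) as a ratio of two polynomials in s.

Take the Laplace transform of both sides.
The derivative rules (L{y''} = s^2 Y - s·y(0) - y'(0) and L{y'} = sY - y(0), with y(0) = 0, y'(0) = 2) turn the left side into (s^2 - 5*s + 6)Y - (2).
The right side is L{exp(2*t)} = 1/(s - 2).
So (s^2 - 5*s + 6)Y = 1/(s - 2) + (2).
Divide through and combine into a single rational function.

Y(s) = (2*s - 3)/(s^3 - 7*s^2 + 16*s - 12)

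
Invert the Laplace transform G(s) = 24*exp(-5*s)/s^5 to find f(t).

f(t) = Heaviside(t - 5)*((t - 5)^4)

The factor e^(-5s) signals a time shift by c = 5 (second shifting theorem).
L{t^4} = 4!/s^5 = 24/s^5, so L^-1{24/s^5} = t^4.
Hence the inverse is u(t - 5) times that function evaluated at t - 5.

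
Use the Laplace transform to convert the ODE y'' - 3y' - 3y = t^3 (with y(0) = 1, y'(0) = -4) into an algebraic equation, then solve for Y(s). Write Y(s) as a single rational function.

Y(s) = (s^5 - 7*s^4 + 6)/(s^6 - 3*s^5 - 3*s^4)

Laplace-transform each side.
The derivative rules (L{y''} = s^2 Y - s·y(0) - y'(0) and L{y'} = sY - y(0), with y(0) = 1, y'(0) = -4) turn the left side into (s^2 - 3*s - 3)Y - (s - 7).
The right side is L{t^3} = 6/s^4.
So (s^2 - 3*s - 3)Y = 6/s^4 + (s - 7).
Isolate Y and clear denominators.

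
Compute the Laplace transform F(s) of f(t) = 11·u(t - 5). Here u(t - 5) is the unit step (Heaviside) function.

By the second shifting theorem, L{u(t - c)·g(t - c)} = e^(-cs)·G(s) with c = 5 and G(s) = L{g(t)}.
L{11} = 11/s.

F(s) = 11*exp(-5*s)/s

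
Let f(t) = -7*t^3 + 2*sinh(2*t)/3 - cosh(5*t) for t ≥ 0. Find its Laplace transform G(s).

G(s) = -s/(s^2 - 25) + 4/(3*(s^2 - 4)) - 42/s^4

Apply the Laplace transform termwise.
(-1)·[L{cosh(5t)} = s/(s^2 - 25)]; (2/3)·[L{sinh(2t)} = 2/(s^2 - 4)]; (-7)·[L{t^3} = 3!/s^4 = 6/s^4].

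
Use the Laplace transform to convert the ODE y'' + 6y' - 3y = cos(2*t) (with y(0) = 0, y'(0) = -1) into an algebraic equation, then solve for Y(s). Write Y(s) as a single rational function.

Y(s) = (-s^2 + s - 4)/(s^4 + 6*s^3 + s^2 + 24*s - 12)

Laplace-transform each side.
With L{y''} = s^2 Y - s·y(0) - y'(0) and L{y'} = sY - y(0), with y(0) = 0, y'(0) = -1: the LHS transforms to (s^2 + 6*s - 3)Y - (-1).
The right side is L{cos(2*t)} = s/(s^2 + 4).
So (s^2 + 6*s - 3)Y = s/(s^2 + 4) + (-1).
Isolate Y and clear denominators.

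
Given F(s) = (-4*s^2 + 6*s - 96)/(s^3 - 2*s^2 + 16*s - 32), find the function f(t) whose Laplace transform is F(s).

Factor the denominator: s^3 - 2*s^2 + 16*s - 32 = (s - 2)*(s^2 + 16).
Partial fraction decomposition gives [-5/(s - 2)] + [s/(s^2 + 16)] + [8/(s^2 + 16)].
Invert each term: -5/(s - 2) ↔ -5e^(2t); 1·s/(s^2 + 16) ↔ cos(4t); 2·4/(s^2 + 16) ↔ 2sin(4t).

f(t) = -5*exp(2*t) + 2*sin(4*t) + cos(4*t)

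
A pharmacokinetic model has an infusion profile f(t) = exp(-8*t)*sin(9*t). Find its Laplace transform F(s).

F(s) = 9/((s + 8)^2 + 81)

L{sin(9t)} = 9/(s^2 + 81).
By the first shifting theorem, multiplying by e^(-8t) replaces s with s + 8.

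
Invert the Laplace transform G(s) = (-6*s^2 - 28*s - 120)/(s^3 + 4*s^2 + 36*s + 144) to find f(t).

f(t) = -2*sin(6*t) - 4*cos(6*t) - 2*exp(-4*t)

Factor the denominator: s^3 + 4*s^2 + 36*s + 144 = (s + 4)*(s^2 + 36).
Partial fraction decomposition gives [-2/(s + 4)] + [-4*s/(s^2 + 36)] + [-12/(s^2 + 36)].
Invert each term: -2/(s + 4) ↔ -2e^(-4t); -4·s/(s^2 + 36) ↔ -4cos(6t); -2·6/(s^2 + 36) ↔ -2sin(6t).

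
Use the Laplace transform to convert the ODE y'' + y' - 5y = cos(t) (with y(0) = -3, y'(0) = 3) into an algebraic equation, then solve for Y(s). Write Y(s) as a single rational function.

Apply the Laplace transform to the equation.
The derivative rules (L{y''} = s^2 Y - s·y(0) - y'(0) and L{y'} = sY - y(0), with y(0) = -3, y'(0) = 3) turn the left side into (s^2 + s - 5)Y - (-3*s).
The right side is L{cos(t)} = s/(s^2 + 1).
So (s^2 + s - 5)Y = s/(s^2 + 1) + (-3*s).
Isolate Y and clear denominators.

Y(s) = (-3*s^3 - 2*s)/(s^4 + s^3 - 4*s^2 + s - 5)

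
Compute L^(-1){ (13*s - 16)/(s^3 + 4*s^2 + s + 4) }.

Factor the denominator: s^3 + 4*s^2 + s + 4 = (s + 4)*(s^2 + 1).
Partial fraction decomposition gives [-4/(s + 4)] + [4*s/(s^2 + 1)] + [-3/(s^2 + 1)].
Invert each term: -4/(s + 4) ↔ -4e^(-4t); 4·s/(s^2 + 1) ↔ 4cos(t); -3·1/(s^2 + 1) ↔ -3sin(t).

-3*sin(t) + 4*cos(t) - 4*exp(-4*t)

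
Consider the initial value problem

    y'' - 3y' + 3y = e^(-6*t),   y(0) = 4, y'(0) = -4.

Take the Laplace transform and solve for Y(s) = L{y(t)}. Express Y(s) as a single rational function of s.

Apply the Laplace transform to the equation.
The derivative rules (L{y''} = s^2 Y - s·y(0) - y'(0) and L{y'} = sY - y(0), with y(0) = 4, y'(0) = -4) turn the left side into (s^2 - 3*s + 3)Y - (4*s - 16).
The right side is L{e^(-6*t)} = 1/(s + 6).
So (s^2 - 3*s + 3)Y = 1/(s + 6) + (4*s - 16).
Isolate Y and clear denominators.

Y(s) = (4*s^2 + 8*s - 95)/(s^3 + 3*s^2 - 15*s + 18)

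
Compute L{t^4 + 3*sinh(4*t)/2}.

6/(s^2 - 16) + 24/s^5

By linearity of the Laplace transform, transform each term separately.
(3/2)·[L{sinh(4t)} = 4/(s^2 - 16)]; L{t^4} = 4!/s^5 = 24/s^5.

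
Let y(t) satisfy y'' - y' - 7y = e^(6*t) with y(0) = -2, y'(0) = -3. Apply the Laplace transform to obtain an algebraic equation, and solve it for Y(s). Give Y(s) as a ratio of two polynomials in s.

Y(s) = (-2*s^2 + 11*s + 7)/(s^3 - 7*s^2 - s + 42)

Apply the Laplace transform to the equation.
Using L{y''} = s^2 Y - s·y(0) - y'(0) and L{y'} = sY - y(0), with y(0) = -2, y'(0) = -3, the left side becomes (s^2 - s - 7)Y - (-2*s - 1).
The right side is L{e^(6*t)} = 1/(s - 6).
So (s^2 - s - 7)Y = 1/(s - 6) + (-2*s - 1).
Isolate Y and clear denominators.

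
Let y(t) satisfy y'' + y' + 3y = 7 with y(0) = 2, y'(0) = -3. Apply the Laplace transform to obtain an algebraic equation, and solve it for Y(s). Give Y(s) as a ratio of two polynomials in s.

Y(s) = (2*s^2 - s + 7)/(s^3 + s^2 + 3*s)

Take the Laplace transform of both sides.
Using L{y''} = s^2 Y - s·y(0) - y'(0) and L{y'} = sY - y(0), with y(0) = 2, y'(0) = -3, the left side becomes (s^2 + s + 3)Y - (2*s - 1).
The right side is L{7} = 7/s.
So (s^2 + s + 3)Y = 7/s + (2*s - 1).
Solve for Y(s) and write it as one ratio of polynomials.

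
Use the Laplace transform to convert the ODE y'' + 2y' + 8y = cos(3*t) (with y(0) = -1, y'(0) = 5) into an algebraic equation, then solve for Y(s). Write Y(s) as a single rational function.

Apply the Laplace transform to the equation.
With L{y''} = s^2 Y - s·y(0) - y'(0) and L{y'} = sY - y(0), with y(0) = -1, y'(0) = 5: the LHS transforms to (s^2 + 2*s + 8)Y - (-s + 3).
The right side is L{cos(3*t)} = s/(s^2 + 9).
So (s^2 + 2*s + 8)Y = s/(s^2 + 9) + (-s + 3).
Divide through and combine into a single rational function.

Y(s) = (-s^3 + 3*s^2 - 8*s + 27)/(s^4 + 2*s^3 + 17*s^2 + 18*s + 72)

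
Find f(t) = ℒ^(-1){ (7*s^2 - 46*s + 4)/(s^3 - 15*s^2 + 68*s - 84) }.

Factor the denominator: s^3 - 15*s^2 + 68*s - 84 = (s - 7)*(s - 6)*(s - 2).
Partial fraction decomposition gives [5/(s - 6)] + [5/(s - 7)] + [-3/(s - 2)].
Invert each term: 5/(s - 6) ↔ 5e^(6t); 5/(s - 7) ↔ 5e^(7t); -3/(s - 2) ↔ -3e^(2t).

f(t) = 5*exp(7*t) + 5*exp(6*t) - 3*exp(2*t)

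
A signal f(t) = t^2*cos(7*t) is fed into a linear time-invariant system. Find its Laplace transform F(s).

L{cos(7t)} = s/(s^2 + 49).
Then apply L{t^2·g(t)} = (-1)^2 d^2/ds^2[G(s)] with G(s) = s/(s^2 + 49):
differentiating 2 times and applying the sign gives 2*s*(s^2 - 147)/(s^2 + 49)^3.

F(s) = 2*s*(s^2 - 147)/(s^2 + 49)^3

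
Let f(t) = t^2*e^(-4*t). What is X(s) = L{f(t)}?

L{t^2} = 2!/s^3 = 2/s^3.
By the first shifting theorem, multiplying by e^(-4t) replaces s with s + 4.

X(s) = 2/(s + 4)^3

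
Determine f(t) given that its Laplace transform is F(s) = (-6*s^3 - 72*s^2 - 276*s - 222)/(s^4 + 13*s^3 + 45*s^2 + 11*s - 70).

Factor the denominator: s^4 + 13*s^3 + 45*s^2 + 11*s - 70 = (s - 1)*(s + 2)*(s + 5)*(s + 7).
Partial fraction decomposition gives [-3/(s + 7)] + [-2/(s + 2)] + [3/(s + 5)] + [-4/(s - 1)].
Invert each term: -3/(s + 7) ↔ -3e^(-7t); -2/(s + 2) ↔ -2e^(-2t); 3/(s + 5) ↔ 3e^(-5t); -4/(s - 1) ↔ -4e^(t).

f(t) = -4*exp(t) - 2*exp(-2*t) + 3*exp(-5*t) - 3*exp(-7*t)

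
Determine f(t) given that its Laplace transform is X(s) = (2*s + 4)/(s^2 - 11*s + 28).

Factor the denominator: s^2 - 11*s + 28 = (s - 7)*(s - 4).
Partial fraction decomposition gives [6/(s - 7)] + [-4/(s - 4)].
Invert each term: 6/(s - 7) ↔ 6e^(7t); -4/(s - 4) ↔ -4e^(4t).

f(t) = 6*exp(7*t) - 4*exp(4*t)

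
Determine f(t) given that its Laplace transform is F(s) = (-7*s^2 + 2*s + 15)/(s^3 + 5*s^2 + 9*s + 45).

Factor the denominator: s^3 + 5*s^2 + 9*s + 45 = (s + 5)*(s^2 + 9).
Partial fraction decomposition gives [-5/(s + 5)] + [-2*s/(s^2 + 9)] + [12/(s^2 + 9)].
Invert each term: -5/(s + 5) ↔ -5e^(-5t); -2·s/(s^2 + 9) ↔ -2cos(3t); 4·3/(s^2 + 9) ↔ 4sin(3t).

f(t) = 4*sin(3*t) - 2*cos(3*t) - 5*exp(-5*t)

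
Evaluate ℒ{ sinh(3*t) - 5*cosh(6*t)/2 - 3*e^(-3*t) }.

-5*s/(2*(s^2 - 36)) + 3/(s^2 - 9) - 3/(s + 3)

The transform is linear, so treat each term independently.
L{sinh(3t)} = 3/(s^2 - 9); (-5/2)·[L{cosh(6t)} = s/(s^2 - 36)]; (-3)·[L{e^(-3t)} = 1/(s + 3)].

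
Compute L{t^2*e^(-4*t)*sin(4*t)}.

8*(3*s^2 + 24*s + 32)/(s^2 + 8*s + 32)^3

L{sin(4t)} = 4/(s^2 + 16).
Multiplying by e^(-4t) shifts s → s + 4, so L{e^(-4*t)*sin(4*t)} = 4/((s + 4)^2 + 16).
Then apply L{t^2·g(t)} = (-1)^2 d^2/ds^2[H(s)] with H(s) = 4/((s + 4)^2 + 16):
differentiating 2 times and applying the sign gives 8*(3*s^2 + 24*s + 32)/(s^2 + 8*s + 32)^3.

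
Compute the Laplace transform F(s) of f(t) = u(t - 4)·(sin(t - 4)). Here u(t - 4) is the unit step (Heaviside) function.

By the second shifting theorem, L{u(t - c)·g(t - c)} = e^(-cs)·G(s) with c = 4 and G(s) = L{g(t)}.
L{sin(t)} = 1/(s^2 + 1).

F(s) = exp(-4*s)/(s^2 + 1)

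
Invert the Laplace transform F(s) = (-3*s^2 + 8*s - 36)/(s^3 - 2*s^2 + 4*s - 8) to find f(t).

Factor the denominator: s^3 - 2*s^2 + 4*s - 8 = (s - 2)*(s^2 + 4).
Partial fraction decomposition gives [-4/(s - 2)] + [s/(s^2 + 4)] + [10/(s^2 + 4)].
Invert each term: -4/(s - 2) ↔ -4e^(2t); 1·s/(s^2 + 4) ↔ cos(2t); 5·2/(s^2 + 4) ↔ 5sin(2t).

f(t) = -4*exp(2*t) + 5*sin(2*t) + cos(2*t)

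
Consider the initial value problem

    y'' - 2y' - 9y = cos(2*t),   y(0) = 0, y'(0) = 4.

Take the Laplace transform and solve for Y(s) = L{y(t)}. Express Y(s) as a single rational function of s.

Apply the Laplace transform to the equation.
The derivative rules (L{y''} = s^2 Y - s·y(0) - y'(0) and L{y'} = sY - y(0), with y(0) = 0, y'(0) = 4) turn the left side into (s^2 - 2*s - 9)Y - (4).
The right side is L{cos(2*t)} = s/(s^2 + 4).
So (s^2 - 2*s - 9)Y = s/(s^2 + 4) + (4).
Isolate Y and clear denominators.

Y(s) = (4*s^2 + s + 16)/(s^4 - 2*s^3 - 5*s^2 - 8*s - 36)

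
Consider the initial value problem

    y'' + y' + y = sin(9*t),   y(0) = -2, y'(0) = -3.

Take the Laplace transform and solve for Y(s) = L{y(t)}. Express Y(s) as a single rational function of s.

Laplace-transform each side.
The derivative rules (L{y''} = s^2 Y - s·y(0) - y'(0) and L{y'} = sY - y(0), with y(0) = -2, y'(0) = -3) turn the left side into (s^2 + s + 1)Y - (-2*s - 5).
The right side is L{sin(9*t)} = 9/(s^2 + 81).
So (s^2 + s + 1)Y = 9/(s^2 + 81) + (-2*s - 5).
Divide through and combine into a single rational function.

Y(s) = (-2*s^3 - 5*s^2 - 162*s - 396)/(s^4 + s^3 + 82*s^2 + 81*s + 81)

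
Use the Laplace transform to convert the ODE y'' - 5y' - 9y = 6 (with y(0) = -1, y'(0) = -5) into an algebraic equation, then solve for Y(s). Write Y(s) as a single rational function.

Apply the Laplace transform to the equation.
The derivative rules (L{y''} = s^2 Y - s·y(0) - y'(0) and L{y'} = sY - y(0), with y(0) = -1, y'(0) = -5) turn the left side into (s^2 - 5*s - 9)Y - (-s).
The right side is L{6} = 6/s.
So (s^2 - 5*s - 9)Y = 6/s + (-s).
Solve for Y(s) and write it as one ratio of polynomials.

Y(s) = (-s^2 + 6)/(s^3 - 5*s^2 - 9*s)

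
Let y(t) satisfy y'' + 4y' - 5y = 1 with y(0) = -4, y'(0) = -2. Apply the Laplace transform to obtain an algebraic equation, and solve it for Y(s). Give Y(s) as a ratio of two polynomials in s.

Y(s) = (-4*s^2 - 18*s + 1)/(s^3 + 4*s^2 - 5*s)

Laplace-transform each side.
The derivative rules (L{y''} = s^2 Y - s·y(0) - y'(0) and L{y'} = sY - y(0), with y(0) = -4, y'(0) = -2) turn the left side into (s^2 + 4*s - 5)Y - (-4*s - 18).
The right side is L{1} = 1/s.
So (s^2 + 4*s - 5)Y = 1/s + (-4*s - 18).
Isolate Y and clear denominators.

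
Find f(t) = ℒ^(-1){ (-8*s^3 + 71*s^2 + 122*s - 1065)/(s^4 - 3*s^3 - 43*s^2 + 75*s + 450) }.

f(t) = 5*exp(6*t) - 4*exp(5*t) - 4*exp(-3*t) - 5*exp(-5*t)

Factor the denominator: s^4 - 3*s^3 - 43*s^2 + 75*s + 450 = (s - 6)*(s - 5)*(s + 3)*(s + 5).
Partial fraction decomposition gives [-4/(s + 3)] + [-5/(s + 5)] + [5/(s - 6)] + [-4/(s - 5)].
Invert each term: -4/(s + 3) ↔ -4e^(-3t); -5/(s + 5) ↔ -5e^(-5t); 5/(s - 6) ↔ 5e^(6t); -4/(s - 5) ↔ -4e^(5t).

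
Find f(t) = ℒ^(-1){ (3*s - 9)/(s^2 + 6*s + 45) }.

f(t) = -3*exp(-3*t)*sin(6*t) + 3*exp(-3*t)*cos(6*t)

Complete the square in the denominator: s^2 + 6*s + 45 = (s + 3)^2 + 6^2.
Split the numerator to match: 3*s - 9 = 3·(s + 3) - 3·6.
Invert each term: 3·(s + 3)/((s + 3)^2 + 36) ↔ 3e^(-3t)cos(6t); -3·6/((s + 3)^2 + 36) ↔ -3e^(-3t)sin(6t).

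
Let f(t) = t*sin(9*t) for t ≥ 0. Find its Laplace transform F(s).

F(s) = 18*s/(s^2 + 81)^2

L{sin(9t)} = 9/(s^2 + 81).
Then apply L{t·g(t)} = -d/ds[G(s)] with G(s) = 9/(s^2 + 81):
differentiating 1 time and applying the sign gives 18*s/(s^2 + 81)^2.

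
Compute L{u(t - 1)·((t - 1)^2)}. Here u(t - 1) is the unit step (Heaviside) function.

2*exp(-s)/s^3

By the second shifting theorem, L{u(t - c)·g(t - c)} = e^(-cs)·G(s) with c = 1 and G(s) = L{g(t)}.
L{t^2} = 2!/s^3 = 2/s^3.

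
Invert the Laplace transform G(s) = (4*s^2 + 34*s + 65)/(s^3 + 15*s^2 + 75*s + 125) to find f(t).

Factor the denominator: s^3 + 15*s^2 + 75*s + 125 = (s + 5)^3.
Partial fraction decomposition gives [4/(s + 5)] + [-6/(s + 5)^2] + [-5/(s + 5)^3].
Invert each term: 4/(s + 5) ↔ 4e^(-5t); -6/(s + 5)^2 ↔ -6t·e^(-5t); -5/(s + 5)^3 ↔ (-5/2)t^2·e^(-5t).

f(t) = -5*t^2*exp(-5*t)/2 - 6*t*exp(-5*t) + 4*exp(-5*t)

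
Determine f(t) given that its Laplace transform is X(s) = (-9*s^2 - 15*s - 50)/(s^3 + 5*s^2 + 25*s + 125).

f(t) = 2*sin(5*t) - 5*cos(5*t) - 4*exp(-5*t)

Factor the denominator: s^3 + 5*s^2 + 25*s + 125 = (s + 5)*(s^2 + 25).
Partial fraction decomposition gives [-4/(s + 5)] + [-5*s/(s^2 + 25)] + [10/(s^2 + 25)].
Invert each term: -4/(s + 5) ↔ -4e^(-5t); -5·s/(s^2 + 25) ↔ -5cos(5t); 2·5/(s^2 + 25) ↔ 2sin(5t).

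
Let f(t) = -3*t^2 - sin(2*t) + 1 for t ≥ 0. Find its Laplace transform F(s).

The transform is linear, so treat each term independently.
(-3)·[L{t^2} = 2!/s^3 = 2/s^3]; (-1)·[L{sin(2t)} = 2/(s^2 + 4)]; L{1} = 1/s.

F(s) = -2/(s^2 + 4) + 1/s - 6/s^3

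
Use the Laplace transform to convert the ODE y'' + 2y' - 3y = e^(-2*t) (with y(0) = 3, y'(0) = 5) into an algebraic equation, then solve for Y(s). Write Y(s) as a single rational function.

Laplace-transform each side.
With L{y''} = s^2 Y - s·y(0) - y'(0) and L{y'} = sY - y(0), with y(0) = 3, y'(0) = 5: the LHS transforms to (s^2 + 2*s - 3)Y - (3*s + 11).
The right side is L{e^(-2*t)} = 1/(s + 2).
So (s^2 + 2*s - 3)Y = 1/(s + 2) + (3*s + 11).
Divide through and combine into a single rational function.

Y(s) = (3*s^2 + 17*s + 23)/(s^3 + 4*s^2 + s - 6)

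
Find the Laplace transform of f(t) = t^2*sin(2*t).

L{sin(2t)} = 2/(s^2 + 4).
Then apply L{t^2·g(t)} = (-1)^2 d^2/ds^2[H(s)] with H(s) = 2/(s^2 + 4):
differentiating 2 times and applying the sign gives 4*(3*s^2 - 4)/(s^2 + 4)^3.

4*(3*s^2 - 4)/(s^2 + 4)^3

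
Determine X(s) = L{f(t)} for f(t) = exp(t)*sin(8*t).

X(s) = 8/((s - 1)^2 + 64)

L{sin(8t)} = 8/(s^2 + 64).
By the first shifting theorem, multiplying by e^(t) replaces s with s - 1.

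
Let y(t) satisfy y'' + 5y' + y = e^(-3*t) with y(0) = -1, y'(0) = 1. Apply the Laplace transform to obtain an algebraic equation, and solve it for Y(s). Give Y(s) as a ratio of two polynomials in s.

Y(s) = (-s^2 - 7*s - 11)/(s^3 + 8*s^2 + 16*s + 3)

Laplace-transform each side.
With L{y''} = s^2 Y - s·y(0) - y'(0) and L{y'} = sY - y(0), with y(0) = -1, y'(0) = 1: the LHS transforms to (s^2 + 5*s + 1)Y - (-s - 4).
The right side is L{e^(-3*t)} = 1/(s + 3).
So (s^2 + 5*s + 1)Y = 1/(s + 3) + (-s - 4).
Solve for Y(s) and write it as one ratio of polynomials.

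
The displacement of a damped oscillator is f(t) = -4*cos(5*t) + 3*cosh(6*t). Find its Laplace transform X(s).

Apply the Laplace transform termwise.
(-4)·[L{cos(5t)} = s/(s^2 + 25)]; (3)·[L{cosh(6t)} = s/(s^2 - 36)].

X(s) = -4*s/(s^2 + 25) + 3*s/(s^2 - 36)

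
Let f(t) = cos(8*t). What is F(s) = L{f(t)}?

L{cos(8t)} = s/(s^2 + 64).

F(s) = s/(s^2 + 64)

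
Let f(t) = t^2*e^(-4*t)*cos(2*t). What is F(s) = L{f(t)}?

L{cos(2t)} = s/(s^2 + 4).
Multiplying by e^(-4t) shifts s → s + 4, so L{e^(-4*t)*cos(2*t)} = (s + 4)/((s + 4)^2 + 4).
Then apply L{t^2·g(t)} = (-1)^2 d^2/ds^2[G(s)] with G(s) = (s + 4)/((s + 4)^2 + 4):
differentiating 2 times and applying the sign gives 2*(s + 4)*(s^2 + 8*s + 4)/(s^2 + 8*s + 20)^3.

F(s) = 2*(s + 4)*(s^2 + 8*s + 4)/(s^2 + 8*s + 20)^3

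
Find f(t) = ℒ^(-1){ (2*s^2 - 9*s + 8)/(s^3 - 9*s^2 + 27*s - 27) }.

f(t) = -t^2*exp(3*t)/2 + 3*t*exp(3*t) + 2*exp(3*t)

Factor the denominator: s^3 - 9*s^2 + 27*s - 27 = (s - 3)^3.
Partial fraction decomposition gives [2/(s - 3)] + [3/(s - 3)^2] + [-1/(s - 3)^3].
Invert each term: 2/(s - 3) ↔ 2e^(3t); 3/(s - 3)^2 ↔ 3t·e^(3t); -1/(s - 3)^3 ↔ (-1/2)t^2·e^(3t).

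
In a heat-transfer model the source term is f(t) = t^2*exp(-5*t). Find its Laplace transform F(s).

F(s) = 2/(s + 5)^3

L{e^(-5t)} = 1/(s + 5).
Then apply L{t^2·g(t)} = (-1)^2 d^2/ds^2[G(s)] with G(s) = 1/(s + 5):
differentiating 2 times and applying the sign gives 2/(s + 5)^3.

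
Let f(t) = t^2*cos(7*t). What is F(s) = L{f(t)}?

L{cos(7t)} = s/(s^2 + 49).
Then apply L{t^2·g(t)} = (-1)^2 d^2/ds^2[G(s)] with G(s) = s/(s^2 + 49):
differentiating 2 times and applying the sign gives 2*s*(s^2 - 147)/(s^2 + 49)^3.

F(s) = 2*s*(s^2 - 147)/(s^2 + 49)^3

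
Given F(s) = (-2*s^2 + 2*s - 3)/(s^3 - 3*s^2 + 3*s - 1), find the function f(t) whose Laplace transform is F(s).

Factor the denominator: s^3 - 3*s^2 + 3*s - 1 = (s - 1)^3.
Partial fraction decomposition gives [-2/(s - 1)] + [-2/(s - 1)^2] + [-3/(s - 1)^3].
Invert each term: -2/(s - 1) ↔ -2e^(t); -2/(s - 1)^2 ↔ -2t·e^(t); -3/(s - 1)^3 ↔ (-3/2)t^2·e^(t).

f(t) = -3*t^2*exp(t)/2 - 2*t*exp(t) - 2*exp(t)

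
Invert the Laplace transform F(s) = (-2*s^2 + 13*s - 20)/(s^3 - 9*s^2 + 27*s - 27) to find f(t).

Factor the denominator: s^3 - 9*s^2 + 27*s - 27 = (s - 3)^3.
Partial fraction decomposition gives [-2/(s - 3)] + [(s - 3)^(-2)] + [(s - 3)^(-3)].
Invert each term: -2/(s - 3) ↔ -2e^(3t); 1/(s - 3)^2 ↔ t·e^(3t); 1/(s - 3)^3 ↔ (1/2)t^2·e^(3t).

f(t) = t^2*exp(3*t)/2 + t*exp(3*t) - 2*exp(3*t)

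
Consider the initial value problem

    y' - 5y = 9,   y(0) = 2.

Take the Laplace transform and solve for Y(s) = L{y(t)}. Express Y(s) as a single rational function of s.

Y(s) = (2*s + 9)/(s^2 - 5*s)

Laplace-transform each side.
With L{y'} = sY - y(0) = sY - 2: the LHS transforms to (s - 5)Y - (2).
The right side is L{9} = 9/s.
So (s - 5)Y = 9/s + (2).
Isolate Y and clear denominators.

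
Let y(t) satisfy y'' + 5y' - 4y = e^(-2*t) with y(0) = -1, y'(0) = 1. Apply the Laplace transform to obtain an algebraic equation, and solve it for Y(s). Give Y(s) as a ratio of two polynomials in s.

Take the Laplace transform of both sides.
Using L{y''} = s^2 Y - s·y(0) - y'(0) and L{y'} = sY - y(0), with y(0) = -1, y'(0) = 1, the left side becomes (s^2 + 5*s - 4)Y - (-s - 4).
The right side is L{e^(-2*t)} = 1/(s + 2).
So (s^2 + 5*s - 4)Y = 1/(s + 2) + (-s - 4).
Isolate Y and clear denominators.

Y(s) = (-s^2 - 6*s - 7)/(s^3 + 7*s^2 + 6*s - 8)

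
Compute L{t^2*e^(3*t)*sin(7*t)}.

14*(3*s^2 - 18*s - 22)/(s^2 - 6*s + 58)^3

L{sin(7t)} = 7/(s^2 + 49).
Multiplying by e^(3t) shifts s → s - 3, so L{e^(3*t)*sin(7*t)} = 7/((s - 3)^2 + 49).
Then apply L{t^2·g(t)} = (-1)^2 d^2/ds^2[G(s)] with G(s) = 7/((s - 3)^2 + 49):
differentiating 2 times and applying the sign gives 14*(3*s^2 - 18*s - 22)/(s^2 - 6*s + 58)^3.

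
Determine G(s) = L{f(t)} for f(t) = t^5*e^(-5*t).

L{t^5} = 5!/s^6 = 120/s^6.
By the first shifting theorem, multiplying by e^(-5t) replaces s with s + 5.

G(s) = 120/(s + 5)^6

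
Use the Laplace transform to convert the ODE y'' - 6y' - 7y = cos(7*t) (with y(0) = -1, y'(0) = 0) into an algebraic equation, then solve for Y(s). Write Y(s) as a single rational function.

Y(s) = (-s^3 + 6*s^2 - 48*s + 294)/(s^4 - 6*s^3 + 42*s^2 - 294*s - 343)

Transform both sides with L{·}.
With L{y''} = s^2 Y - s·y(0) - y'(0) and L{y'} = sY - y(0), with y(0) = -1, y'(0) = 0: the LHS transforms to (s^2 - 6*s - 7)Y - (-s + 6).
The right side is L{cos(7*t)} = s/(s^2 + 49).
So (s^2 - 6*s - 7)Y = s/(s^2 + 49) + (-s + 6).
Isolate Y and clear denominators.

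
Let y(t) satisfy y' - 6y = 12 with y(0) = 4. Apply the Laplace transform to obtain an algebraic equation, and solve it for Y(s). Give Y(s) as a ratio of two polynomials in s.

Y(s) = (4*s + 12)/(s^2 - 6*s)

Apply the Laplace transform to the equation.
The derivative rules (L{y'} = sY - y(0) = sY - 4) turn the left side into (s - 6)Y - (4).
The right side is L{12} = 12/s.
So (s - 6)Y = 12/s + (4).
Isolate Y and clear denominators.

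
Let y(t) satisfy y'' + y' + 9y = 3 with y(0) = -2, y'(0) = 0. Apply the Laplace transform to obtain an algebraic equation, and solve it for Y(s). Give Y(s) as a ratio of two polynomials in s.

Laplace-transform each side.
With L{y''} = s^2 Y - s·y(0) - y'(0) and L{y'} = sY - y(0), with y(0) = -2, y'(0) = 0: the LHS transforms to (s^2 + s + 9)Y - (-2*s - 2).
The right side is L{3} = 3/s.
So (s^2 + s + 9)Y = 3/s + (-2*s - 2).
Isolate Y and clear denominators.

Y(s) = (-2*s^2 - 2*s + 3)/(s^3 + s^2 + 9*s)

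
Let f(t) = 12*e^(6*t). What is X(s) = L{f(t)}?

L{12} = 12/s.
By the first shifting theorem, multiplying by e^(6t) replaces s with s - 6.

X(s) = 12/(s - 6)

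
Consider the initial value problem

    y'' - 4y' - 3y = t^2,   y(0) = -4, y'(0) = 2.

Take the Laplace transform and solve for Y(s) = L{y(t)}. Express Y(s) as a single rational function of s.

Apply the Laplace transform to the equation.
With L{y''} = s^2 Y - s·y(0) - y'(0) and L{y'} = sY - y(0), with y(0) = -4, y'(0) = 2: the LHS transforms to (s^2 - 4*s - 3)Y - (-4*s + 18).
The right side is L{t^2} = 2/s^3.
So (s^2 - 4*s - 3)Y = 2/s^3 + (-4*s + 18).
Isolate Y and clear denominators.

Y(s) = (-4*s^4 + 18*s^3 + 2)/(s^5 - 4*s^4 - 3*s^3)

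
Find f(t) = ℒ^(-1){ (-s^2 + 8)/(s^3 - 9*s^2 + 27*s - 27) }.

Factor the denominator: s^3 - 9*s^2 + 27*s - 27 = (s - 3)^3.
Partial fraction decomposition gives [-1/(s - 3)] + [-6/(s - 3)^2] + [-1/(s - 3)^3].
Invert each term: -1/(s - 3) ↔ -e^(3t); -6/(s - 3)^2 ↔ -6t·e^(3t); -1/(s - 3)^3 ↔ (-1/2)t^2·e^(3t).

f(t) = -t^2*exp(3*t)/2 - 6*t*exp(3*t) - exp(3*t)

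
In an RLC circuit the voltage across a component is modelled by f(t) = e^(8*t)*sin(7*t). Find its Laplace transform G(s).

G(s) = 7/((s - 8)^2 + 49)

L{sin(7t)} = 7/(s^2 + 49).
By the first shifting theorem, multiplying by e^(8t) replaces s with s - 8.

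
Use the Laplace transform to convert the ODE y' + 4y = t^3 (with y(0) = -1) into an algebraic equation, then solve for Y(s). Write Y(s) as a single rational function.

Transform both sides with L{·}.
With L{y'} = sY - y(0) = sY - (-1): the LHS transforms to (s + 4)Y - (-1).
The right side is L{t^3} = 6/s^4.
So (s + 4)Y = 6/s^4 + (-1).
Solve for Y(s) and write it as one ratio of polynomials.

Y(s) = (-s^4 + 6)/(s^5 + 4*s^4)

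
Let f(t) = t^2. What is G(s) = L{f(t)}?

G(s) = 2/s^3

L{t^2} = 2!/s^3 = 2/s^3.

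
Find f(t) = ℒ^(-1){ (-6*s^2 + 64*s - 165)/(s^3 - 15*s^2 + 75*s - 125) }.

f(t) = 5*t^2*exp(5*t)/2 + 4*t*exp(5*t) - 6*exp(5*t)

Factor the denominator: s^3 - 15*s^2 + 75*s - 125 = (s - 5)^3.
Partial fraction decomposition gives [-6/(s - 5)] + [4/(s - 5)^2] + [5/(s - 5)^3].
Invert each term: -6/(s - 5) ↔ -6e^(5t); 4/(s - 5)^2 ↔ 4t·e^(5t); 5/(s - 5)^3 ↔ (5/2)t^2·e^(5t).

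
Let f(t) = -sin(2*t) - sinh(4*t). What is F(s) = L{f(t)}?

By linearity of the Laplace transform, transform each term separately.
(-1)·[L{sinh(4t)} = 4/(s^2 - 16)]; (-1)·[L{sin(2t)} = 2/(s^2 + 4)].

F(s) = -2/(s^2 + 4) - 4/(s^2 - 16)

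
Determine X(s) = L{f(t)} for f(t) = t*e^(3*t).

L{e^(3t)} = 1/(s - 3).
Then apply L{t·g(t)} = -d/ds[G(s)] with G(s) = 1/(s - 3):
differentiating 1 time and applying the sign gives (s - 3)^(-2).

X(s) = (s - 3)^(-2)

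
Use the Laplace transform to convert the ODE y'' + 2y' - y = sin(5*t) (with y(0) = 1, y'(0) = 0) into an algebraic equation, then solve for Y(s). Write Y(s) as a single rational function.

Y(s) = (s^3 + 2*s^2 + 25*s + 55)/(s^4 + 2*s^3 + 24*s^2 + 50*s - 25)

Apply the Laplace transform to the equation.
With L{y''} = s^2 Y - s·y(0) - y'(0) and L{y'} = sY - y(0), with y(0) = 1, y'(0) = 0: the LHS transforms to (s^2 + 2*s - 1)Y - (s + 2).
The right side is L{sin(5*t)} = 5/(s^2 + 25).
So (s^2 + 2*s - 1)Y = 5/(s^2 + 25) + (s + 2).
Solve for Y(s) and write it as one ratio of polynomials.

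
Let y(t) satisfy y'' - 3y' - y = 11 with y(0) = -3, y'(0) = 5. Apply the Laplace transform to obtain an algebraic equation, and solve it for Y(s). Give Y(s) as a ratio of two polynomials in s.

Y(s) = (-3*s^2 + 14*s + 11)/(s^3 - 3*s^2 - s)

Apply the Laplace transform to the equation.
Using L{y''} = s^2 Y - s·y(0) - y'(0) and L{y'} = sY - y(0), with y(0) = -3, y'(0) = 5, the left side becomes (s^2 - 3*s - 1)Y - (-3*s + 14).
The right side is L{11} = 11/s.
So (s^2 - 3*s - 1)Y = 11/s + (-3*s + 14).
Solve for Y(s) and write it as one ratio of polynomials.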